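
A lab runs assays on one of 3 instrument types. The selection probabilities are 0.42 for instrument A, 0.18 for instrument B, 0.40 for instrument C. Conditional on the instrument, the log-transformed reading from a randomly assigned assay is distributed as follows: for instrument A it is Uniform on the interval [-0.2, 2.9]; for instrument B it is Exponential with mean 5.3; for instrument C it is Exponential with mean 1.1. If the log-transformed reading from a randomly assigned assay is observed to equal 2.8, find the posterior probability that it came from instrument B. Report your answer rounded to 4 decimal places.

Likelihoods f(2.8 | ·): A: 0.322581; B: 0.111246; C: 0.0713067.
Posterior ∝ prior × likelihood. Numerator for B: 0.18·0.111246 = 0.0200243.
Normalizing constant: 0.42·0.322581 + 0.18·0.111246 + 0.4·0.0713067 = 0.184031.
P(B | observation) = 0.0200243 / 0.184031 = 0.10881.

0.1088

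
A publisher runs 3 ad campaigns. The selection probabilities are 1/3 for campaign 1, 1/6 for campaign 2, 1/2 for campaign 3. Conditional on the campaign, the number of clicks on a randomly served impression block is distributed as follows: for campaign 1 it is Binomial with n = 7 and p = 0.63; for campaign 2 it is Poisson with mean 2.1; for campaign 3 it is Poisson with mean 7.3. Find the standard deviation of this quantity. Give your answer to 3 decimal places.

Per component, 1: μ=4.41, E[X²]=21.0798; 2: μ=2.1, E[X²]=6.51; 3: μ=7.3, E[X²]=60.59.
E[X] = 0.333333·4.41 + 0.166667·2.1 + 0.5·7.3 = 5.47.
E[X²] = 0.333333·21.0798 + 0.166667·6.51 + 0.5·60.59 = 38.4066.
Var(X) = E[X²] − (E[X])² = 38.4066 − 29.9209 = 8.4857.
SD(X) = √8.4857 = 2.91302.

2.913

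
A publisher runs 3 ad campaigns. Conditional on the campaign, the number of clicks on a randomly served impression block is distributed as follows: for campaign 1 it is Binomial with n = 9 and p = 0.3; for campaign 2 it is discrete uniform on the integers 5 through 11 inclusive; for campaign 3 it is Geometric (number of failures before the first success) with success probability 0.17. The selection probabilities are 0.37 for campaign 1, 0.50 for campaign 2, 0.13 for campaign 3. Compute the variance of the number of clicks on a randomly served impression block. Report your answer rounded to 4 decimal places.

12.4904

Per component, 1: μ=2.7, E[X²]=9.18; 2: μ=8, E[X²]=68; 3: μ=4.88235, E[X²]=52.5571.
E[X] = 0.37·2.7 + 0.5·8 + 0.13·4.88235 = 5.63371.
E[X²] = 0.37·9.18 + 0.5·68 + 0.13·52.5571 = 44.229.
Var(X) = E[X²] − (E[X])² = 44.229 − 31.7386 = 12.4904.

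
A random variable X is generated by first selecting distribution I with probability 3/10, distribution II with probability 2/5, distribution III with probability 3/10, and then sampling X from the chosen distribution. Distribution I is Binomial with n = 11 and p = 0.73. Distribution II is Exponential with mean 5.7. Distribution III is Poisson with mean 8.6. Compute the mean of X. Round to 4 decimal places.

7.2690

Component means — I: 8.03; II: 5.7; III: 8.6.
E[X] = 0.3·8.03 + 0.4·5.7 + 0.3·8.6 = 7.269.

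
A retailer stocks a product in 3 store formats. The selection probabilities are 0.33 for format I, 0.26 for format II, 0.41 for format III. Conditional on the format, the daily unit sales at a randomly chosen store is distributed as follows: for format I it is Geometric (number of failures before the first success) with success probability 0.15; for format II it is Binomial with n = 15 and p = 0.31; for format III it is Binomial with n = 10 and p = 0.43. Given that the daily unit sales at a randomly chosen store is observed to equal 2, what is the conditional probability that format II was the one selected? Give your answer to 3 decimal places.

Likelihoods P(X=2 | ·): I: 0.108375; II: 0.0810869; III: 0.0927146.
Posterior ∝ prior × likelihood. Numerator for II: 0.26·0.0810869 = 0.0210826.
Normalizing constant: 0.33·0.108375 + 0.26·0.0810869 + 0.41·0.0927146 = 0.0948594.
P(II | observation) = 0.0210826 / 0.0948594 = 0.222251.

0.222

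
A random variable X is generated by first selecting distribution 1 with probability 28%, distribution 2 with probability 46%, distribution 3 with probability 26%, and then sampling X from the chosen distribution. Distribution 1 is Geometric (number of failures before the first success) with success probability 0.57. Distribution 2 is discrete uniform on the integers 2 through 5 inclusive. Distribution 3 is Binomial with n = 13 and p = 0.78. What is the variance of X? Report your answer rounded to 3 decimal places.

14.183

Per component, 1: μ=0.754386, E[X²]=1.89258; 2: μ=3.5, E[X²]=13.5; 3: μ=10.14, E[X²]=105.05.
E[X] = 0.28·0.754386 + 0.46·3.5 + 0.26·10.14 = 4.45763.
E[X²] = 0.28·1.89258 + 0.46·13.5 + 0.26·105.05 = 34.053.
Var(X) = E[X²] − (E[X])² = 34.053 − 19.8704 = 14.1826.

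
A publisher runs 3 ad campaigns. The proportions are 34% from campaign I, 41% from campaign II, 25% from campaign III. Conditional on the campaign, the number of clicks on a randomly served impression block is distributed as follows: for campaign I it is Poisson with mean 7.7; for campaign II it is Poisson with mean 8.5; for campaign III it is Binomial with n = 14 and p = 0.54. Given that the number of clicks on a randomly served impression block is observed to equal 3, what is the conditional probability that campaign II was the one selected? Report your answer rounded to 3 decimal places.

Likelihoods P(X=3 | ·): I: 0.0344551; II: 0.0208258; III: 0.0111846.
Posterior ∝ prior × likelihood. Numerator for II: 0.41·0.0208258 = 0.00853859.
Normalizing constant: 0.34·0.0344551 + 0.41·0.0208258 + 0.25·0.0111846 = 0.0230495.
P(II | observation) = 0.00853859 / 0.0230495 = 0.370446.

0.370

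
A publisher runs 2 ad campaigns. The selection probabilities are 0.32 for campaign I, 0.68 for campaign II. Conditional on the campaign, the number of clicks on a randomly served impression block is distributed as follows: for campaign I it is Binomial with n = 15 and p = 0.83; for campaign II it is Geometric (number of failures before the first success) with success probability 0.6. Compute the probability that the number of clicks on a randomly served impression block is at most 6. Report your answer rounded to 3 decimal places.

0.679

Conditional on each campaign, P(X ≤ 6): I: 0.000220276; II: 0.998362.
By total probability, P(X ≤ 6) = 0.32·0.000220276 + 0.68·0.998362 = 0.678956.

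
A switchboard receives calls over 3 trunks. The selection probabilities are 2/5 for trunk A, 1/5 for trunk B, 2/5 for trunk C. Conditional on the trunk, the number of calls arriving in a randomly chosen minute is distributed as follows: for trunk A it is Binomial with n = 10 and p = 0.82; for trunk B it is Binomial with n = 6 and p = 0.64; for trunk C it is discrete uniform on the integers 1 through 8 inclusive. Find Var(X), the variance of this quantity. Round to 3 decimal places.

Per component, A: μ=8.2, E[X²]=68.716; B: μ=3.84, E[X²]=16.128; C: μ=4.5, E[X²]=25.5.
E[X] = 0.4·8.2 + 0.2·3.84 + 0.4·4.5 = 5.848.
E[X²] = 0.4·68.716 + 0.2·16.128 + 0.4·25.5 = 40.912.
Var(X) = E[X²] − (E[X])² = 40.912 − 34.1991 = 6.7129.

6.713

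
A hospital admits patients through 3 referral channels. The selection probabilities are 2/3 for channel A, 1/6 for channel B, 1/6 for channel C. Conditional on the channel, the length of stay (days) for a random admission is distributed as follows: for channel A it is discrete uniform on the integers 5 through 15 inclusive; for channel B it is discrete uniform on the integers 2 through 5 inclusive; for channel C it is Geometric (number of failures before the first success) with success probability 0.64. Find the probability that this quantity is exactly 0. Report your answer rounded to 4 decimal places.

Conditional on each channel, P(X = 0): A: 0; B: 0; C: 0.64.
By total probability, P(X = 0) = 0.666667·0 + 0.166667·0 + 0.166667·0.64 = 0.106667.

0.1067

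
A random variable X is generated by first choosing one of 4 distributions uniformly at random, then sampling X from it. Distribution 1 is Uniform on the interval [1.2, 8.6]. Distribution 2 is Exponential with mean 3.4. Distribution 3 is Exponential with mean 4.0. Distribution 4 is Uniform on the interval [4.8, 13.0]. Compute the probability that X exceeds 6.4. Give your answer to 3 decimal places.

Conditional on each component, P(X > 6.4): 1: 0.297297; 2: 0.152231; 3: 0.201897; 4: 0.804878.
By total probability, P(X > 6.4) = 0.25·0.297297 + 0.25·0.152231 + 0.25·0.201897 + 0.25·0.804878 = 0.364076.

0.364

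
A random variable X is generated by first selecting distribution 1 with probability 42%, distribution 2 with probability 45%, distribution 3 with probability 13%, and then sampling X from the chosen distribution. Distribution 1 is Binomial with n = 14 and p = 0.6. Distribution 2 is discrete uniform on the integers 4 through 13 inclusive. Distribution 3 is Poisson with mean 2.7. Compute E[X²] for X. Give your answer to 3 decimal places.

For each component E[X²] = Var + (mean)², giving 1: 73.92; 2: 80.5; 3: 9.99.
Overall E[X²] = 0.42·73.92 + 0.45·80.5 + 0.13·9.99 = 68.5701.

68.570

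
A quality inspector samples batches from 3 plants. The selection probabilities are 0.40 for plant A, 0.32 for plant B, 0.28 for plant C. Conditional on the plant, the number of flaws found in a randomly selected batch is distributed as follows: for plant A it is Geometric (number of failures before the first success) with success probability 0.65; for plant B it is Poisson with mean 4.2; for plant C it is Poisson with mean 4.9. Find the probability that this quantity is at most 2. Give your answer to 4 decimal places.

Conditional on each plant, P(X ≤ 2): A: 0.957125; B: 0.210238; C: 0.133331.
By total probability, P(X ≤ 2) = 0.4·0.957125 + 0.32·0.210238 + 0.28·0.133331 = 0.487459.

0.4875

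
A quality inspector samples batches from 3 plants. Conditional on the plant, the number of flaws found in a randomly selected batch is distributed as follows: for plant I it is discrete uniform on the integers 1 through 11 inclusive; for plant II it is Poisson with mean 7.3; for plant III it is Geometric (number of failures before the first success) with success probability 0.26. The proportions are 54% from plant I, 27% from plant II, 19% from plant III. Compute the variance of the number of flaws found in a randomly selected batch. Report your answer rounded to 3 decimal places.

11.735

Per component, I: μ=6, E[X²]=46; II: μ=7.3, E[X²]=60.59; III: μ=2.84615, E[X²]=19.0473.
E[X] = 0.54·6 + 0.27·7.3 + 0.19·2.84615 = 5.75177.
E[X²] = 0.54·46 + 0.27·60.59 + 0.19·19.0473 = 44.8183.
Var(X) = E[X²] − (E[X])² = 44.8183 − 33.0828 = 11.7354.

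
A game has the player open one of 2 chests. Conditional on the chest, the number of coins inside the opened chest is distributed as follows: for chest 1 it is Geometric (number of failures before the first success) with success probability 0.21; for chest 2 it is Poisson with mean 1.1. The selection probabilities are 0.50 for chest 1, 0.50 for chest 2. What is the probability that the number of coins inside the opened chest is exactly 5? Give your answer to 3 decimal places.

Conditional on each chest, P(X = 5): 1: 0.0646182; 2: 0.00446744.
By total probability, P(X = 5) = 0.5·0.0646182 + 0.5·0.00446744 = 0.0345428.

0.035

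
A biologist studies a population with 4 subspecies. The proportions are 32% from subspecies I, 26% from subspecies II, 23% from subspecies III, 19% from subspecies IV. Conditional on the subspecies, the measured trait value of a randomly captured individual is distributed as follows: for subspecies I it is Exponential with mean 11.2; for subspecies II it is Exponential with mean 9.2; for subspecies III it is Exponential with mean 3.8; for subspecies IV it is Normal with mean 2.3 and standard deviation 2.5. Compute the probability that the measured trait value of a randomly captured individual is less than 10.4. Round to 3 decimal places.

0.775

Conditional on each subspecies, P(X < 10.4): I: 0.604882; II: 0.677107; III: 0.935225; IV: 0.999402.
By total probability, P(X < 10.4) = 0.32·0.604882 + 0.26·0.677107 + 0.23·0.935225 + 0.19·0.999402 = 0.774598.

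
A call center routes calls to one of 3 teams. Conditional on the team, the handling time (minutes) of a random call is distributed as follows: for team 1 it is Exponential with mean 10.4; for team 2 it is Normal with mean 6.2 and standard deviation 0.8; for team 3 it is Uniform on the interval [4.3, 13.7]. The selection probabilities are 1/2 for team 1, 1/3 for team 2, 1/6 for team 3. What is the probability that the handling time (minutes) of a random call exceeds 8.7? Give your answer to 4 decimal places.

Conditional on each team, P(X > 8.7): 1: 0.433207; 2: 0.000889025; 3: 0.531915.
By total probability, P(X > 8.7) = 0.5·0.433207 + 0.333333·0.000889025 + 0.166667·0.531915 = 0.305553.

0.3056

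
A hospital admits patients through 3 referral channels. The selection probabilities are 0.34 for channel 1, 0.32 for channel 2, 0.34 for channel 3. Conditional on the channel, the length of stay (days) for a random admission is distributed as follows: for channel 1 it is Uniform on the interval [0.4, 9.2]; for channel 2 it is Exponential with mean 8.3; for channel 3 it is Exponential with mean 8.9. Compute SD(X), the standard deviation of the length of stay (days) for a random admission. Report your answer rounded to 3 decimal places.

Per component, 1: μ=4.8, E[X²]=29.4933; 2: μ=8.3, E[X²]=137.78; 3: μ=8.9, E[X²]=158.42.
E[X] = 0.34·4.8 + 0.32·8.3 + 0.34·8.9 = 7.314.
E[X²] = 0.34·29.4933 + 0.32·137.78 + 0.34·158.42 = 107.98.
Var(X) = E[X²] − (E[X])² = 107.98 − 53.4946 = 54.4855.
SD(X) = √54.4855 = 7.38143.

7.381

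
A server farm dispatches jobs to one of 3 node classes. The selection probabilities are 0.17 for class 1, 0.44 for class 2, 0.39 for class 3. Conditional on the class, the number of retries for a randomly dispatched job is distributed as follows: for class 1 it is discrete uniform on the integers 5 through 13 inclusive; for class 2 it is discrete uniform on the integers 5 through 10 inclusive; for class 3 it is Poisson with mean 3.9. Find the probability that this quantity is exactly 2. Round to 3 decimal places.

Conditional on each class, P(X = 2): 1: 0; 2: 0; 3: 0.15394.
By total probability, P(X = 2) = 0.17·0 + 0.44·0 + 0.39·0.15394 = 0.0600365.

0.060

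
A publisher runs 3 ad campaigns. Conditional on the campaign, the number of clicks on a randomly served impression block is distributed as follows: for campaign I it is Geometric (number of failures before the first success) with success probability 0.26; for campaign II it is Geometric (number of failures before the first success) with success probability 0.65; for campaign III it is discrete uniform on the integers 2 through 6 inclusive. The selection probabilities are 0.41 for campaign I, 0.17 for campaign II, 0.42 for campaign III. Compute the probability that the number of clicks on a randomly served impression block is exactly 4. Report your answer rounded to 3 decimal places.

0.118

Conditional on each campaign, P(X = 4): I: 0.0779651; II: 0.00975406; III: 0.2.
By total probability, P(X = 4) = 0.41·0.0779651 + 0.17·0.00975406 + 0.42·0.2 = 0.117624.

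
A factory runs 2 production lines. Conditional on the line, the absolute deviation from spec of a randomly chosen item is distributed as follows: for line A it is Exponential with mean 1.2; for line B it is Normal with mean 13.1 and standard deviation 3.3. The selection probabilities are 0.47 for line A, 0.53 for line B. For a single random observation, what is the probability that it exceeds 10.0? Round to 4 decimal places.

Conditional on each line, P(X > 10.0): A: 0.000240369; B: 0.826236.
By total probability, P(X > 10.0) = 0.47·0.000240369 + 0.53·0.826236 = 0.438018.

0.4380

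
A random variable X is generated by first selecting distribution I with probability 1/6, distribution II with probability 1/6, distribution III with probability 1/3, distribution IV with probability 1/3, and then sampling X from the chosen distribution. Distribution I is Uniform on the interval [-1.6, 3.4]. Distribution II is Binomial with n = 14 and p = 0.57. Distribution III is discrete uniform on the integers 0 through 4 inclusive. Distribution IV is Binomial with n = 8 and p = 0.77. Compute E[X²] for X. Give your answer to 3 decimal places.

For each component E[X²] = Var + (mean)², giving I: 2.89333; II: 67.1118; III: 6; IV: 39.3624.
Overall E[X²] = 0.166667·2.89333 + 0.166667·67.1118 + 0.333333·6 + 0.333333·39.3624 = 26.7883.

26.788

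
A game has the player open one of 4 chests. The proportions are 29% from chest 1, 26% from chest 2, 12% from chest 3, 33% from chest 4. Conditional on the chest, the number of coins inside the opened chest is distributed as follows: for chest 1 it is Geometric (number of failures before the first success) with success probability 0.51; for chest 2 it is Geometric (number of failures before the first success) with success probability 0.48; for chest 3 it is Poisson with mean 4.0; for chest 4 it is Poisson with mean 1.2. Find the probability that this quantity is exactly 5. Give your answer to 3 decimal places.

0.030

Conditional on each chest, P(X = 5): 1: 0.0144062; 2: 0.0182498; 3: 0.156293; 4: 0.00624556.
By total probability, P(X = 5) = 0.29·0.0144062 + 0.26·0.0182498 + 0.12·0.156293 + 0.33·0.00624556 = 0.029739.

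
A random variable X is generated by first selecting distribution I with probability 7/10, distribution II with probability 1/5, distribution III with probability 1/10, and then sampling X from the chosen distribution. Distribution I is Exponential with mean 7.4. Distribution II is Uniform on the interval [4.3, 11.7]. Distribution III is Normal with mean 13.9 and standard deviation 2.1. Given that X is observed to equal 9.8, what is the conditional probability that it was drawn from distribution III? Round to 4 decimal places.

Likelihoods f(9.8 | ·): I: 0.0359436; II: 0.135135; III: 0.0282469.
Posterior ∝ prior × likelihood. Numerator for III: 0.1·0.0282469 = 0.00282469.
Normalizing constant: 0.7·0.0359436 + 0.2·0.135135 + 0.1·0.0282469 = 0.0550122.
P(III | observation) = 0.00282469 / 0.0550122 = 0.0513466.

0.0513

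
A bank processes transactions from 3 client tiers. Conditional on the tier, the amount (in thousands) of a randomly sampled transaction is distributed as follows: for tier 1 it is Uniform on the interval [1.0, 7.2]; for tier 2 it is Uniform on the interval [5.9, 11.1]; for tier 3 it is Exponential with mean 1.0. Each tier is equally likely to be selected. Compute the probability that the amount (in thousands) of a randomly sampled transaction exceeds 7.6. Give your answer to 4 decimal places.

Conditional on each tier, P(X > 7.6): 1: 0; 2: 0.673077; 3: 0.000500451.
By total probability, P(X > 7.6) = 0.333333·0 + 0.333333·0.673077 + 0.333333·0.000500451 = 0.224526.

0.2245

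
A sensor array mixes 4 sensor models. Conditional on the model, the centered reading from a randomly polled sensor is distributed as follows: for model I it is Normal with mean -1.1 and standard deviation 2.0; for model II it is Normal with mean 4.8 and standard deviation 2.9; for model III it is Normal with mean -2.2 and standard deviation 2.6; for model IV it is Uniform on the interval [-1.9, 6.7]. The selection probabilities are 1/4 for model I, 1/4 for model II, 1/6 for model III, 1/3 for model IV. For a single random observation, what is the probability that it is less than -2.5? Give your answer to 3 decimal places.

0.138

Conditional on each model, P(X < -2.5): I: 0.241964; II: 0.00591389; III: 0.45407; IV: 0.
By total probability, P(X < -2.5) = 0.25·0.241964 + 0.25·0.00591389 + 0.166667·0.45407 + 0.333333·0 = 0.137648.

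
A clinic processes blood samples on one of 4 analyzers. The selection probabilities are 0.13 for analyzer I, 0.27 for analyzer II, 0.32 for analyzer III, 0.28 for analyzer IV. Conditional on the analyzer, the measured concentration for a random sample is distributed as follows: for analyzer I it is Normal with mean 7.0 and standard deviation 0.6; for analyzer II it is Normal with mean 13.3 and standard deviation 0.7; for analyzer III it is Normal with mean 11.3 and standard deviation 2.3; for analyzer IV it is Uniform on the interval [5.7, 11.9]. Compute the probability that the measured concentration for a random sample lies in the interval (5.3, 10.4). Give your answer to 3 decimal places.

Conditional on each analyzer, P(5.3 < X < 10.4): I: 0.997697; II: 1.71503e-05; III: 0.343242; IV: 0.758065.
By total probability, P(5.3 < X < 10.4) = 0.13·0.997697 + 0.27·1.71503e-05 + 0.32·0.343242 + 0.28·0.758065 = 0.451801.

0.452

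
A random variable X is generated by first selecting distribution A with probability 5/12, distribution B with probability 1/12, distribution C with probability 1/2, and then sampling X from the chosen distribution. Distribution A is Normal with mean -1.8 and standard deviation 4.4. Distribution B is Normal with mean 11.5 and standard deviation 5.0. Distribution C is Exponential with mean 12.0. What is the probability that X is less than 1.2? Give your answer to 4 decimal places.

Conditional on each component, P(X < 1.2): A: 0.752323; B: 0.0196993; C: 0.0951626.
By total probability, P(X < 1.2) = 0.416667·0.752323 + 0.0833333·0.0196993 + 0.5·0.0951626 = 0.362691.

0.3627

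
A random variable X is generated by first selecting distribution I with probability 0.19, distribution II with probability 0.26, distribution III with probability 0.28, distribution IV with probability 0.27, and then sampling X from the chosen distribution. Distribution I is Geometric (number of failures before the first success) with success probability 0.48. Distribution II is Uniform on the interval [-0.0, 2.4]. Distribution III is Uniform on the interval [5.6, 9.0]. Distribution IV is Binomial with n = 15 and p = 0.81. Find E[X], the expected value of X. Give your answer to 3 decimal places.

5.842

Component means — I: 1.08333; II: 1.2; III: 7.3; IV: 12.15.
E[X] = 0.19·1.08333 + 0.26·1.2 + 0.28·7.3 + 0.27·12.15 = 5.84233.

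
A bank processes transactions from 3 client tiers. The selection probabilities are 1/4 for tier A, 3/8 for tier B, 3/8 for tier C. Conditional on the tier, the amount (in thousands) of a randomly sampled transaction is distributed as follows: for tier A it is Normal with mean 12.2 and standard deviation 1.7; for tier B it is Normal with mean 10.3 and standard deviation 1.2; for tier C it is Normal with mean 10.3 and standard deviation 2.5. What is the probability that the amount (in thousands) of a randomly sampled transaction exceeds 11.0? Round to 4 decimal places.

Conditional on each tier, P(X > 11.0): A: 0.759869; B: 0.279834; C: 0.389739.
By total probability, P(X > 11.0) = 0.25·0.759869 + 0.375·0.279834 + 0.375·0.389739 = 0.441057.

0.4411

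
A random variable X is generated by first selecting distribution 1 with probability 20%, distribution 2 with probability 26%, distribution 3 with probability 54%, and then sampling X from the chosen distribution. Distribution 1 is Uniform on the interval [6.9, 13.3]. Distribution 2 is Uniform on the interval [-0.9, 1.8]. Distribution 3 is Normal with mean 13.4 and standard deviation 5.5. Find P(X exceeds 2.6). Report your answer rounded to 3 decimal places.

0.727

Conditional on each component, P(X > 2.6): 1: 1; 2: 0; 3: 0.975214.
By total probability, P(X > 2.6) = 0.2·1 + 0.26·0 + 0.54·0.975214 = 0.726615.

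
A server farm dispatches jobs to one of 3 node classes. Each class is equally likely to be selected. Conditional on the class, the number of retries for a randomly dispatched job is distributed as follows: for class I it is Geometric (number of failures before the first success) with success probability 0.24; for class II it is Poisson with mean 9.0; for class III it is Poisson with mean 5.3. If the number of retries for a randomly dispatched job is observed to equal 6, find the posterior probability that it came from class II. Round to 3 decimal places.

0.313

Likelihoods P(X=6 | ·): I: 0.046248; II: 0.0910903; III: 0.15366.
Posterior ∝ prior × likelihood. Numerator for II: 0.333333·0.0910903 = 0.0303634.
Normalizing constant: 0.333333·0.046248 + 0.333333·0.0910903 + 0.333333·0.15366 = 0.0969996.
P(II | observation) = 0.0303634 / 0.0969996 = 0.313027.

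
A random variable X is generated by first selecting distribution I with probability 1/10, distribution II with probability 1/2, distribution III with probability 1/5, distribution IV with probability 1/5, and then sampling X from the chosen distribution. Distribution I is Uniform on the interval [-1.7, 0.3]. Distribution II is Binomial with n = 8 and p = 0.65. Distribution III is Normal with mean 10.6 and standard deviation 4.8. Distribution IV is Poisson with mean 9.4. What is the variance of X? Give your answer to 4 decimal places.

18.5034

Per component, I: μ=-0.7, E[X²]=0.823333; II: μ=5.2, E[X²]=28.86; III: μ=10.6, E[X²]=135.4; IV: μ=9.4, E[X²]=97.76.
E[X] = 0.1·-0.7 + 0.5·5.2 + 0.2·10.6 + 0.2·9.4 = 6.53.
E[X²] = 0.1·0.823333 + 0.5·28.86 + 0.2·135.4 + 0.2·97.76 = 61.1443.
Var(X) = E[X²] − (E[X])² = 61.1443 − 42.6409 = 18.5034.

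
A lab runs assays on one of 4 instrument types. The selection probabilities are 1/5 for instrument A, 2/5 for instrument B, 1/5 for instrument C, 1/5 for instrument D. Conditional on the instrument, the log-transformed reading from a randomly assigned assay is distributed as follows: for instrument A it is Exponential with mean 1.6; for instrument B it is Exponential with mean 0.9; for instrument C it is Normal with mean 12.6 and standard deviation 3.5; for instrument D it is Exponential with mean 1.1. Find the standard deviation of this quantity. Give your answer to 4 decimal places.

4.9660

Per component, A: μ=1.6, E[X²]=5.12; B: μ=0.9, E[X²]=1.62; C: μ=12.6, E[X²]=171.01; D: μ=1.1, E[X²]=2.42.
E[X] = 0.2·1.6 + 0.4·0.9 + 0.2·12.6 + 0.2·1.1 = 3.42.
E[X²] = 0.2·5.12 + 0.4·1.62 + 0.2·171.01 + 0.2·2.42 = 36.358.
Var(X) = E[X²] − (E[X])² = 36.358 − 11.6964 = 24.6616.
SD(X) = √24.6616 = 4.96604.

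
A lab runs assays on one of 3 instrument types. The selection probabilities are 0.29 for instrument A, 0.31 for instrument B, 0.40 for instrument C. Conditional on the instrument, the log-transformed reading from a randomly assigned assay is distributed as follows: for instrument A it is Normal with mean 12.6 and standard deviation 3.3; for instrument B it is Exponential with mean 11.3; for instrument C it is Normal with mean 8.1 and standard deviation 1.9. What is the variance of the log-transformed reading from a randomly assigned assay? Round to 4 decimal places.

Per component, A: μ=12.6, E[X²]=169.65; B: μ=11.3, E[X²]=255.38; C: μ=8.1, E[X²]=69.22.
E[X] = 0.29·12.6 + 0.31·11.3 + 0.4·8.1 = 10.397.
E[X²] = 0.29·169.65 + 0.31·255.38 + 0.4·69.22 = 156.054.
Var(X) = E[X²] − (E[X])² = 156.054 − 108.098 = 47.9567.

47.9567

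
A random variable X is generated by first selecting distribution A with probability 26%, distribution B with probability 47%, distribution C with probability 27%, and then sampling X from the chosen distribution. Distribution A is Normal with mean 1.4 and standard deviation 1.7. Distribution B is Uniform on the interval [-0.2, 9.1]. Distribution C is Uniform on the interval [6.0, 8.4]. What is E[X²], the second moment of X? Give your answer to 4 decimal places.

For each component E[X²] = Var + (mean)², giving A: 4.85; B: 27.01; C: 52.32.
Overall E[X²] = 0.26·4.85 + 0.47·27.01 + 0.27·52.32 = 28.0821.

28.0821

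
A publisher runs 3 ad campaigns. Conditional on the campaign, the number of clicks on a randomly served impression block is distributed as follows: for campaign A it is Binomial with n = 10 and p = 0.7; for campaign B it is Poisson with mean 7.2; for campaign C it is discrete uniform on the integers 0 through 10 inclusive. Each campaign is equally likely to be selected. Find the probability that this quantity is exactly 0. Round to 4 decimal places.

Conditional on each campaign, P(X = 0): A: 5.9049e-06; B: 0.000746586; C: 0.0909091.
By total probability, P(X = 0) = 0.333333·5.9049e-06 + 0.333333·0.000746586 + 0.333333·0.0909091 = 0.0305539.

0.0306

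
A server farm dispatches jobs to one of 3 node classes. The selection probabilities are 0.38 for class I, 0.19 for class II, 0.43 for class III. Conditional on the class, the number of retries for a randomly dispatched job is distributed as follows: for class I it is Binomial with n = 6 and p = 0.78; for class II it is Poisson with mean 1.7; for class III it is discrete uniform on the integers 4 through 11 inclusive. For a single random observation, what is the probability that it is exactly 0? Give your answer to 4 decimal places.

0.0348

Conditional on each class, P(X = 0): I: 0.00011338; II: 0.182684; III: 0.
By total probability, P(X = 0) = 0.38·0.00011338 + 0.19·0.182684 + 0.43·0 = 0.034753.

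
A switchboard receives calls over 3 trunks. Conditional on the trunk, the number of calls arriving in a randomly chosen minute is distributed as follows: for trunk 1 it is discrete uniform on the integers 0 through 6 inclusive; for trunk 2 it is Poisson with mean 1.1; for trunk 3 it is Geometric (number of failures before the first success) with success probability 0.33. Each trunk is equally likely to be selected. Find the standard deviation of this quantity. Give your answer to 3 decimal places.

Per component, 1: μ=3, E[X²]=13; 2: μ=1.1, E[X²]=2.31; 3: μ=2.0303, E[X²]=10.2746.
E[X] = 0.333333·3 + 0.333333·1.1 + 0.333333·2.0303 = 2.04343.
E[X²] = 0.333333·13 + 0.333333·2.31 + 0.333333·10.2746 = 8.52819.
Var(X) = E[X²] − (E[X])² = 8.52819 − 4.17562 = 4.35256.
SD(X) = √4.35256 = 2.08628.

2.086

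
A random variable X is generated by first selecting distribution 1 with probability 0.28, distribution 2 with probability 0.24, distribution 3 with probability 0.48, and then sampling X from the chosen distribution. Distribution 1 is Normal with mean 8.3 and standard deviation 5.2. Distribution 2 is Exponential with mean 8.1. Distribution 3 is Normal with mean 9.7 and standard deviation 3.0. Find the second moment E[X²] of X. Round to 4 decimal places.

107.8364

For each component E[X²] = Var + (mean)², giving 1: 95.93; 2: 131.22; 3: 103.09.
Overall E[X²] = 0.28·95.93 + 0.24·131.22 + 0.48·103.09 = 107.836.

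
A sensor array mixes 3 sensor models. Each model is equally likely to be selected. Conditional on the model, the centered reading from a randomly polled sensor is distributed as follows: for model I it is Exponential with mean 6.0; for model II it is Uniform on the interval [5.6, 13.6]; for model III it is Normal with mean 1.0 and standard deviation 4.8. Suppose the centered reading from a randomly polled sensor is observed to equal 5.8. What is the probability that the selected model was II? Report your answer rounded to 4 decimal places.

Likelihoods f(5.8 | ·): I: 0.0633915; II: 0.125; III: 0.0504106.
Posterior ∝ prior × likelihood. Numerator for II: 0.333333·0.125 = 0.0416667.
Normalizing constant: 0.333333·0.0633915 + 0.333333·0.125 + 0.333333·0.0504106 = 0.0796007.
P(II | observation) = 0.0416667 / 0.0796007 = 0.523446.

0.5234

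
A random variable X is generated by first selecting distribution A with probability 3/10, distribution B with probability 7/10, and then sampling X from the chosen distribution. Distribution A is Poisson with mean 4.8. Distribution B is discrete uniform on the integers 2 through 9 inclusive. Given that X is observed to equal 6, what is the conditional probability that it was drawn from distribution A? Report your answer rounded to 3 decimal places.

Likelihoods P(X=6 | ·): A: 0.139798; B: 0.125.
Posterior ∝ prior × likelihood. Numerator for A: 0.3·0.139798 = 0.0419394.
Normalizing constant: 0.3·0.139798 + 0.7·0.125 = 0.129439.
P(A | observation) = 0.0419394 / 0.129439 = 0.324008.

0.324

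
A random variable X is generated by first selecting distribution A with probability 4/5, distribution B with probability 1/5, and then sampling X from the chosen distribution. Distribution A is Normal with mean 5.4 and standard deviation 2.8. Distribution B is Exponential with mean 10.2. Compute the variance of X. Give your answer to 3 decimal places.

30.766

Per component, A: μ=5.4, E[X²]=37; B: μ=10.2, E[X²]=208.08.
E[X] = 0.8·5.4 + 0.2·10.2 = 6.36.
E[X²] = 0.8·37 + 0.2·208.08 = 71.216.
Var(X) = E[X²] − (E[X])² = 71.216 − 40.4496 = 30.7664.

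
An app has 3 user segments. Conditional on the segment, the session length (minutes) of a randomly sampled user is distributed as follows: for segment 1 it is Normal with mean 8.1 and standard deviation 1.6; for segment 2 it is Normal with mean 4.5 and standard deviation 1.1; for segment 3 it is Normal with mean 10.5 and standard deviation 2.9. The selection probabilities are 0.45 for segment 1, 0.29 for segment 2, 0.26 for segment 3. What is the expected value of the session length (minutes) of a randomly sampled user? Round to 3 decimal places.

Component means — 1: 8.1; 2: 4.5; 3: 10.5.
E[X] = 0.45·8.1 + 0.29·4.5 + 0.26·10.5 = 7.68.

7.680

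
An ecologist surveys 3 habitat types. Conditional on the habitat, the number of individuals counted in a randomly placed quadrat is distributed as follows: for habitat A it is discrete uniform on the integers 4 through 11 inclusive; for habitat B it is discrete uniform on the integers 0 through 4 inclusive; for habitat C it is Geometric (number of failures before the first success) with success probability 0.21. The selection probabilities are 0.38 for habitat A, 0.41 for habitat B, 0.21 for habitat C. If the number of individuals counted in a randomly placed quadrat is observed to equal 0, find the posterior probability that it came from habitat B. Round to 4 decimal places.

0.6503

Likelihoods P(X=0 | ·): A: 0; B: 0.2; C: 0.21.
Posterior ∝ prior × likelihood. Numerator for B: 0.41·0.2 = 0.082.
Normalizing constant: 0.38·0 + 0.41·0.2 + 0.21·0.21 = 0.1261.
P(B | observation) = 0.082 / 0.1261 = 0.650278.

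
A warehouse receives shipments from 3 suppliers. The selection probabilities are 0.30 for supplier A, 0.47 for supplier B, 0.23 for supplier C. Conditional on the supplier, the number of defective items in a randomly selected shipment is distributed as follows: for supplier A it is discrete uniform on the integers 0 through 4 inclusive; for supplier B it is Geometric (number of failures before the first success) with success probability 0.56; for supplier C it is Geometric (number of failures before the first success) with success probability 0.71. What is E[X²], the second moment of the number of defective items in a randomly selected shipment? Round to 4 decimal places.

2.9203

For each component E[X²] = Var + (mean)², giving A: 6; B: 2.02041; C: 0.742115.
Overall E[X²] = 0.3·6 + 0.47·2.02041 + 0.23·0.742115 = 2.92028.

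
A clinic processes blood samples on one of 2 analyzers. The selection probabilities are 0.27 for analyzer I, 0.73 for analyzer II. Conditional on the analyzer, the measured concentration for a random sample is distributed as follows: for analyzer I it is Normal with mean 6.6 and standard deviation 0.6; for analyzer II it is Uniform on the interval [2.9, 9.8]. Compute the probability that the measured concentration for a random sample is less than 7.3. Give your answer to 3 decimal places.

0.703

Conditional on each analyzer, P(X < 7.3): I: 0.878327; II: 0.637681.
By total probability, P(X < 7.3) = 0.27·0.878327 + 0.73·0.637681 = 0.702656.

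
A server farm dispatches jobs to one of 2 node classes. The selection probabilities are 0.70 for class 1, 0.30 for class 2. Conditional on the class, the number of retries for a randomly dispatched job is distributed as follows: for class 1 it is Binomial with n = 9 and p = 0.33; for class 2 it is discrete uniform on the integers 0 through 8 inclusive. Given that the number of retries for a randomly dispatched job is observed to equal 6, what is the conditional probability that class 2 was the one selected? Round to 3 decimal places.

Likelihoods P(X=6 | ·): 1: 0.0326278; 2: 0.111111.
Posterior ∝ prior × likelihood. Numerator for 2: 0.3·0.111111 = 0.0333333.
Normalizing constant: 0.7·0.0326278 + 0.3·0.111111 = 0.0561728.
P(2 | observation) = 0.0333333 / 0.0561728 = 0.593407.

0.593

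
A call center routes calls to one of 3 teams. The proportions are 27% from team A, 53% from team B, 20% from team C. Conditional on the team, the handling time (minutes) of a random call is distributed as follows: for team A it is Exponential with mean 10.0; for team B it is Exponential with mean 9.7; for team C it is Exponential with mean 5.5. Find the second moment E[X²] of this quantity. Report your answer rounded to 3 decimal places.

For each component E[X²] = Var + (mean)², giving A: 200; B: 188.18; C: 60.5.
Overall E[X²] = 0.27·200 + 0.53·188.18 + 0.2·60.5 = 165.835.

165.835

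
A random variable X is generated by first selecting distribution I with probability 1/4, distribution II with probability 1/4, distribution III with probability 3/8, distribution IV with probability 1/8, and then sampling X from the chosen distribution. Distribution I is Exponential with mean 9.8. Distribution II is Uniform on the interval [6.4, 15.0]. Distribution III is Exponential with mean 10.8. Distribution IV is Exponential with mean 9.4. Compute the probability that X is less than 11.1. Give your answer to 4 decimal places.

Conditional on each component, P(X < 11.1): I: 0.677823; II: 0.546512; III: 0.642199; IV: 0.692983.
By total probability, P(X < 11.1) = 0.25·0.677823 + 0.25·0.546512 + 0.375·0.642199 + 0.125·0.692983 = 0.633531.

0.6335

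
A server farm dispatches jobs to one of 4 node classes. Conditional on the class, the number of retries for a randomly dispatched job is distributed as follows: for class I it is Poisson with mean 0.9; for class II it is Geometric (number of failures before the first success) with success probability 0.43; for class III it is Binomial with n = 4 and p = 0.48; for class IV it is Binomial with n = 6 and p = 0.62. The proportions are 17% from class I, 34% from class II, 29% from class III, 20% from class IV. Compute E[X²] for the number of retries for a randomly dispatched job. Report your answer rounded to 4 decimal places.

6.3453

For each component E[X²] = Var + (mean)², giving I: 1.71; II: 4.83991; III: 4.6848; IV: 15.252.
Overall E[X²] = 0.17·1.71 + 0.34·4.83991 + 0.29·4.6848 + 0.2·15.252 = 6.34526.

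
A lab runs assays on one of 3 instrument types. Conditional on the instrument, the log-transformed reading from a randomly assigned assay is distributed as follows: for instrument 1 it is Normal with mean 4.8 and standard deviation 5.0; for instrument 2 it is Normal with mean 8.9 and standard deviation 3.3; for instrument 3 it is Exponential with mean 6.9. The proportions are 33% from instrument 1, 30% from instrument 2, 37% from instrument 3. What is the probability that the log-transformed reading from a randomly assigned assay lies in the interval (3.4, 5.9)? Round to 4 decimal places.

Conditional on each instrument, P(3.4 < X < 5.9): 1: 0.197326; 2: 0.133861; 3: 0.185689.
By total probability, P(3.4 < X < 5.9) = 0.33·0.197326 + 0.3·0.133861 + 0.37·0.185689 = 0.173981.

0.1740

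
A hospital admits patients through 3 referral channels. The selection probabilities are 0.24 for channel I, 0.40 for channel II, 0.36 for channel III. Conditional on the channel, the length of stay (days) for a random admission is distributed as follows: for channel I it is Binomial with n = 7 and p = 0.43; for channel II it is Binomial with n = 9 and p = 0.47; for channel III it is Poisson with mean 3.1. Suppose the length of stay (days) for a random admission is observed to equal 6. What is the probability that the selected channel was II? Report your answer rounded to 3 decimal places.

0.674

Likelihoods P(X=6 | ·): I: 0.0252222; II: 0.134801; III: 0.0555296.
Posterior ∝ prior × likelihood. Numerator for II: 0.4·0.134801 = 0.0539205.
Normalizing constant: 0.24·0.0252222 + 0.4·0.134801 + 0.36·0.0555296 = 0.0799645.
P(II | observation) = 0.0539205 / 0.0799645 = 0.674306.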